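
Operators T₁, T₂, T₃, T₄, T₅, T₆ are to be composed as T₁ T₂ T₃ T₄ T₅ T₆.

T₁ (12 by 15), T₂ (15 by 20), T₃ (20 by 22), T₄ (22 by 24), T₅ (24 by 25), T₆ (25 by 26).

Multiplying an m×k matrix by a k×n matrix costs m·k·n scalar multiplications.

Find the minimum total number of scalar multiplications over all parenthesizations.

Adjacent pairs: T₁T₂ = 12·15·20 = 3600; T₂T₃ = 15·20·22 = 6600; T₃T₄ = 20·22·24 = 10560; T₄T₅ = 22·24·25 = 13200; T₅T₆ = 24·25·26 = 15600.
Length 3: T₁..T₃: k=1: 0+6600+12·15·22=10560; k=2: 3600+0+12·20·22=8880 → min 8880 | T₂..T₄: k=2: 0+10560+15·20·24=17760; k=3: 6600+0+15·22·24=14520 → min 14520 | T₃..T₅: k=3: 0+13200+20·22·25=24200; k=4: 10560+0+20·24·25=22560 → min 22560 | T₄..T₆: k=4: 0+15600+22·24·26=29328; k=5: 13200+0+22·25·26=27500 → min 27500.
Length 4: T₁..T₄: k=1: 0+14520+12·15·24=18840; k=2: 3600+10560+12·20·24=19920; k=3: 8880+0+12·22·24=15216 → min 15216 | T₂..T₅: k=2: 0+22560+15·20·25=30060; k=3: 6600+13200+15·22·25=28050; k=4: 14520+0+15·24·25=23520 → min 23520 | T₃..T₆: k=3: 0+27500+20·22·26=38940; k=4: 10560+15600+20·24·26=38640; k=5: 22560+0+20·25·26=35560 → min 35560.
Length 5: T₁..T₅: k=1: 0+23520+12·15·25=28020; k=2: 3600+22560+12·20·25=32160; k=3: 8880+13200+12·22·25=28680; k=4: 15216+0+12·24·25=22416 → min 22416 | T₂..T₆: k=2: 0+35560+15·20·26=43360; k=3: 6600+27500+15·22·26=42680; k=4: 14520+15600+15·24·26=39480; k=5: 23520+0+15·25·26=33270 → min 33270.
Length 6: T₁..T₆: k=1: 0+33270+12·15·26=37950; k=2: 3600+35560+12·20·26=45400; k=3: 8880+27500+12·22·26=43244; k=4: 15216+15600+12·24·26=38304; k=5: 22416+0+12·25·26=30216 → min 30216.
Optimal order: (((((T₁ T₂) T₃) T₄) T₅) T₆) with cost 30216.

30216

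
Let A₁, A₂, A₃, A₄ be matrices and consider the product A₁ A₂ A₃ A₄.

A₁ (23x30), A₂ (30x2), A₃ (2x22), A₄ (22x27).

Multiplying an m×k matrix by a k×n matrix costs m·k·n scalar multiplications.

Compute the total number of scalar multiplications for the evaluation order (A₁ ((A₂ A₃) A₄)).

(A₂ A₃): 30×2 by 2×22 → 30×22, cost 30·2·22 = 1320
((A₂ A₃) A₄): 30×22 by 22×27 → 30×27, cost 30·22·27 = 17820; cumulative 19140
(A₁ ((A₂ A₃) A₄)): 23×30 by 30×27 → 23×27, cost 23·30·27 = 18630; cumulative 37770
Total: 37770 scalar multiplications.

37770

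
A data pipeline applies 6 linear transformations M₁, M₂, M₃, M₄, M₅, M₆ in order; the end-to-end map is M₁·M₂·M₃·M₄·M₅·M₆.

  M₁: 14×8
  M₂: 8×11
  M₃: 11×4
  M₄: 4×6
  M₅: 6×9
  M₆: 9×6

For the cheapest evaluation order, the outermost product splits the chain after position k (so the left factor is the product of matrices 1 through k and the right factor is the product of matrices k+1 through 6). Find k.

3

Adjacent pairs: M₁M₂ = 14·8·11 = 1232; M₂M₃ = 8·11·4 = 352; M₃M₄ = 11·4·6 = 264; M₄M₅ = 4·6·9 = 216; M₅M₆ = 6·9·6 = 324.
Length 3: M₁..M₃: k=1: 0+352+14·8·4=800; k=2: 1232+0+14·11·4=1848 → min 800 | M₂..M₄: k=2: 0+264+8·11·6=792; k=3: 352+0+8·4·6=544 → min 544 | M₃..M₅: k=3: 0+216+11·4·9=612; k=4: 264+0+11·6·9=858 → min 612 | M₄..M₆: k=4: 0+324+4·6·6=468; k=5: 216+0+4·9·6=432 → min 432.
Length 4: M₁..M₄: k=1: 0+544+14·8·6=1216; k=2: 1232+264+14·11·6=2420; k=3: 800+0+14·4·6=1136 → min 1136 | M₂..M₅: k=2: 0+612+8·11·9=1404; k=3: 352+216+8·4·9=856; k=4: 544+0+8·6·9=976 → min 856 | M₃..M₆: k=3: 0+432+11·4·6=696; k=4: 264+324+11·6·6=984; k=5: 612+0+11·9·6=1206 → min 696.
Length 5: M₁..M₅: k=1: 0+856+14·8·9=1864; k=2: 1232+612+14·11·9=3230; k=3: 800+216+14·4·9=1520; k=4: 1136+0+14·6·9=1892 → min 1520 | M₂..M₆: k=2: 0+696+8·11·6=1224; k=3: 352+432+8·4·6=976; k=4: 544+324+8·6·6=1156; k=5: 856+0+8·9·6=1288 → min 976.
Top-level splits: k=1: (M₁..M₁)·(M₂..M₆) → 0+976+14·8·6 = 1648; k=2: (M₁..M₂)·(M₃..M₆) → 1232+696+14·11·6 = 2852; k=3: (M₁..M₃)·(M₄..M₆) → 800+432+14·4·6 = 1568; k=4: (M₁..M₄)·(M₅..M₆) → 1136+324+14·6·6 = 1964; k=5: (M₁..M₅)·(M₆..M₆) → 1520+0+14·9·6 = 2276.
Best split is after M₃, i.e. k = 3.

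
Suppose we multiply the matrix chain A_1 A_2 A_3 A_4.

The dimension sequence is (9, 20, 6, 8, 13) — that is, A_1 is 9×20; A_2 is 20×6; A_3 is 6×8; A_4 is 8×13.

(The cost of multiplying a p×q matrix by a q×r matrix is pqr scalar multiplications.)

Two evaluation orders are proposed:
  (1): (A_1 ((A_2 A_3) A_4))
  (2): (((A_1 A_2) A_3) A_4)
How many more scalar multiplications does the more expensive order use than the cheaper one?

Order (1) = (A_1 ((A_2 A_3) A_4)): (A_2 A_3): 20×6 by 6×8 → 20×8, cost 20·6·8 = 960; ((A_2 A_3) A_4): 20×8 by 8×13 → 20×13, cost 20·8·13 = 2080; cumulative 3040; (A_1 ((A_2 A_3) A_4)): 9×20 by 20×13 → 9×13, cost 9·20·13 = 2340; cumulative 5380. Total 5380.
Order (2) = (((A_1 A_2) A_3) A_4): (A_1 A_2): 9×20 by 20×6 → 9×6, cost 9·20·6 = 1080; ((A_1 A_2) A_3): 9×6 by 6×8 → 9×8, cost 9·6·8 = 432; cumulative 1512; (((A_1 A_2) A_3) A_4): 9×8 by 8×13 → 9×13, cost 9·8·13 = 936; cumulative 2448. Total 2448.
Difference: |5380 − 2448| = 2932.

2932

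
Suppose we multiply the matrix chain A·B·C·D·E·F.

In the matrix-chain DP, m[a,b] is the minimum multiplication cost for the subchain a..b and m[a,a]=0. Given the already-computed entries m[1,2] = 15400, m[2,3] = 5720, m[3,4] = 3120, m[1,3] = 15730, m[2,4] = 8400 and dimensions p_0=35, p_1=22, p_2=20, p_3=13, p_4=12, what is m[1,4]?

m[1,4] = min over k∈[1,3] of m[1,k]+m[k+1,4]+p_{0}·p_k·p_{4}.
k=1: 0 + 8400 + 35·22·12 = 17640; k=2: 15400 + 3120 + 35·20·12 = 26920; k=3: 15730 + 0 + 35·13·12 = 21190.
Minimum: 17640 at k=1.

17640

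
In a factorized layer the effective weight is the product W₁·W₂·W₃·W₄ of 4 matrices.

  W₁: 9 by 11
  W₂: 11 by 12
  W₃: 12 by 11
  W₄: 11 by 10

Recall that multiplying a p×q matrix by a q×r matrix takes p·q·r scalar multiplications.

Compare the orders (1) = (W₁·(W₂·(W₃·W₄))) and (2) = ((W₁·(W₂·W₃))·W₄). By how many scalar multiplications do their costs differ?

Order (1) = (W₁·(W₂·(W₃·W₄))): (W₃·W₄): 12×11 by 11×10 → 12×10, cost 12·11·10 = 1320; (W₂·(W₃·W₄)): 11×12 by 12×10 → 11×10, cost 11·12·10 = 1320; cumulative 2640; (W₁·(W₂·(W₃·W₄))): 9×11 by 11×10 → 9×10, cost 9·11·10 = 990; cumulative 3630. Total 3630.
Order (2) = ((W₁·(W₂·W₃))·W₄): (W₂·W₃): 11×12 by 12×11 → 11×11, cost 11·12·11 = 1452; (W₁·(W₂·W₃)): 9×11 by 11×11 → 9×11, cost 9·11·11 = 1089; cumulative 2541; ((W₁·(W₂·W₃))·W₄): 9×11 by 11×10 → 9×10, cost 9·11·10 = 990; cumulative 3531. Total 3531.
Difference: |3630 − 3531| = 99.

99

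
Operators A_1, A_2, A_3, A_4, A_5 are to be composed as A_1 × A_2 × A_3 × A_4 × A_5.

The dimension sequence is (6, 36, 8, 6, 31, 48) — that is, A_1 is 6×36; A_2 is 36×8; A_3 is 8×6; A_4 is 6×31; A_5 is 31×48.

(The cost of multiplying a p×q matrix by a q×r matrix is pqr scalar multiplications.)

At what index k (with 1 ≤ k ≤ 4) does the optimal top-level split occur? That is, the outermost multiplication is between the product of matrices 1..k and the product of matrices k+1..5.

4

Adjacent pairs: A_1A_2 = 6·36·8 = 1728; A_2A_3 = 36·8·6 = 1728; A_3A_4 = 8·6·31 = 1488; A_4A_5 = 6·31·48 = 8928.
Length 3: A_1..A_3: k=1: 0+1728+6·36·6=3024; k=2: 1728+0+6·8·6=2016 → min 2016 | A_2..A_4: k=2: 0+1488+36·8·31=10416; k=3: 1728+0+36·6·31=8424 → min 8424 | A_3..A_5: k=3: 0+8928+8·6·48=11232; k=4: 1488+0+8·31·48=13392 → min 11232.
Length 4: A_1..A_4: k=1: 0+8424+6·36·31=15120; k=2: 1728+1488+6·8·31=4704; k=3: 2016+0+6·6·31=3132 → min 3132 | A_2..A_5: k=2: 0+11232+36·8·48=25056; k=3: 1728+8928+36·6·48=21024; k=4: 8424+0+36·31·48=61992 → min 21024.
Top-level splits: k=1: (A_1..A_1)·(A_2..A_5) → 0+21024+6·36·48 = 31392; k=2: (A_1..A_2)·(A_3..A_5) → 1728+11232+6·8·48 = 15264; k=3: (A_1..A_3)·(A_4..A_5) → 2016+8928+6·6·48 = 12672; k=4: (A_1..A_4)·(A_5..A_5) → 3132+0+6·31·48 = 12060.
Best split is after A_4, i.e. k = 4.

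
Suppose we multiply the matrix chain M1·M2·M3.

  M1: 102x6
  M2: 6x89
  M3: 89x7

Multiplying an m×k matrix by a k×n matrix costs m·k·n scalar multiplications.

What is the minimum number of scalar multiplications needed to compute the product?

Order (M1·(M2·M3)): (M2·M3): 6×89 by 89×7 → 6×7, cost 6·89·7 = 3738; (M1·(M2·M3)): 102×6 by 6×7 → 102×7, cost 102·6·7 = 4284; cumulative 8022. Total 8022.
Order ((M1·M2)·M3): (M1·M2): 102×6 by 6×89 → 102×89, cost 102·6·89 = 54468; ((M1·M2)·M3): 102×89 by 89×7 → 102×7, cost 102·89·7 = 63546; cumulative 118014. Total 118014.
Minimum: 8022.

8022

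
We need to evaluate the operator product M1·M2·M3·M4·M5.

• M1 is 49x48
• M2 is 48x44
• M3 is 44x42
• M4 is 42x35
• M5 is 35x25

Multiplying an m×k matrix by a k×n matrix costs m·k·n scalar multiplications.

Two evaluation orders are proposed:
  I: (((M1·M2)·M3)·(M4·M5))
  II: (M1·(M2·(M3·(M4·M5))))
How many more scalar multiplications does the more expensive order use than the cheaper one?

87690

Order I = (((M1·M2)·M3)·(M4·M5)): (M1·M2): 49×48 by 48×44 → 49×44, cost 49·48·44 = 103488; ((M1·M2)·M3): 49×44 by 44×42 → 49×42, cost 49·44·42 = 90552; cumulative 194040; (M4·M5): 42×35 by 35×25 → 42×25, cost 42·35·25 = 36750; (((M1·M2)·M3)·(M4·M5)): 49×42 by 42×25 → 49×25, cost 49·42·25 = 51450; cumulative 282240. Total 282240.
Order II = (M1·(M2·(M3·(M4·M5)))): (M4·M5): 42×35 by 35×25 → 42×25, cost 42·35·25 = 36750; (M3·(M4·M5)): 44×42 by 42×25 → 44×25, cost 44·42·25 = 46200; cumulative 82950; (M2·(M3·(M4·M5))): 48×44 by 44×25 → 48×25, cost 48·44·25 = 52800; cumulative 135750; (M1·(M2·(M3·(M4·M5)))): 49×48 by 48×25 → 49×25, cost 49·48·25 = 58800; cumulative 194550. Total 194550.
Difference: |282240 − 194550| = 87690.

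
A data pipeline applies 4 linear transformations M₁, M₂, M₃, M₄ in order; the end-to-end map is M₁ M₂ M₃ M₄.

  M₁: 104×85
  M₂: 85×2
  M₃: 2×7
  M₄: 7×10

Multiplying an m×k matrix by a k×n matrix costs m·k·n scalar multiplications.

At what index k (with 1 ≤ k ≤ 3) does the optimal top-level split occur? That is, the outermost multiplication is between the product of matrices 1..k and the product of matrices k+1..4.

Adjacent pairs: M₁M₂ = 104·85·2 = 17680; M₂M₃ = 85·2·7 = 1190; M₃M₄ = 2·7·10 = 140.
Length 3: M₁..M₃: k=1: 0+1190+104·85·7=63070; k=2: 17680+0+104·2·7=19136 → min 19136 | M₂..M₄: k=2: 0+140+85·2·10=1840; k=3: 1190+0+85·7·10=7140 → min 1840.
Top-level splits: k=1: (M₁..M₁)·(M₂..M₄) → 0+1840+104·85·10 = 90240; k=2: (M₁..M₂)·(M₃..M₄) → 17680+140+104·2·10 = 19900; k=3: (M₁..M₃)·(M₄..M₄) → 19136+0+104·7·10 = 26416.
Best split is after M₂, i.e. k = 2.

2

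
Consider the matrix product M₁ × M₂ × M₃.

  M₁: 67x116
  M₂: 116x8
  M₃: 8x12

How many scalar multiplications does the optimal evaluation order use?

68608

Order (M₁ × (M₂ × M₃)): (M₂ × M₃): 116×8 by 8×12 → 116×12, cost 116·8·12 = 11136; (M₁ × (M₂ × M₃)): 67×116 by 116×12 → 67×12, cost 67·116·12 = 93264; cumulative 104400. Total 104400.
Order ((M₁ × M₂) × M₃): (M₁ × M₂): 67×116 by 116×8 → 67×8, cost 67·116·8 = 62176; ((M₁ × M₂) × M₃): 67×8 by 8×12 → 67×12, cost 67·8·12 = 6432; cumulative 68608. Total 68608.
Minimum: 68608.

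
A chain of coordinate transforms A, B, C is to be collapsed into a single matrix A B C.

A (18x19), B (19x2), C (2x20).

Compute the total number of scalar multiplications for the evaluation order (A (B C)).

(B C): 19×2 by 2×20 → 19×20, cost 19·2·20 = 760
(A (B C)): 18×19 by 19×20 → 18×20, cost 18·19·20 = 6840; cumulative 7600
Total: 7600 scalar multiplications.

7600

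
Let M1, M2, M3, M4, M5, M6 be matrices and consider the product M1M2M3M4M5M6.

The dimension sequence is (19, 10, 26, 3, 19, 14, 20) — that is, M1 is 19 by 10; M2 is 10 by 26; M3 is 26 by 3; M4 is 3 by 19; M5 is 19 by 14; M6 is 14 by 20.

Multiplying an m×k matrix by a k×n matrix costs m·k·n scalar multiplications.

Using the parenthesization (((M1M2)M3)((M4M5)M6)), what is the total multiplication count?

9200

(M1M2): 19×10 by 10×26 → 19×26, cost 19·10·26 = 4940
((M1M2)M3): 19×26 by 26×3 → 19×3, cost 19·26·3 = 1482; cumulative 6422
(M4M5): 3×19 by 19×14 → 3×14, cost 3·19·14 = 798
((M4M5)M6): 3×14 by 14×20 → 3×20, cost 3·14·20 = 840; cumulative 1638
(((M1M2)M3)((M4M5)M6)): 19×3 by 3×20 → 19×20, cost 19·3·20 = 1140; cumulative 9200
Total: 9200 scalar multiplications.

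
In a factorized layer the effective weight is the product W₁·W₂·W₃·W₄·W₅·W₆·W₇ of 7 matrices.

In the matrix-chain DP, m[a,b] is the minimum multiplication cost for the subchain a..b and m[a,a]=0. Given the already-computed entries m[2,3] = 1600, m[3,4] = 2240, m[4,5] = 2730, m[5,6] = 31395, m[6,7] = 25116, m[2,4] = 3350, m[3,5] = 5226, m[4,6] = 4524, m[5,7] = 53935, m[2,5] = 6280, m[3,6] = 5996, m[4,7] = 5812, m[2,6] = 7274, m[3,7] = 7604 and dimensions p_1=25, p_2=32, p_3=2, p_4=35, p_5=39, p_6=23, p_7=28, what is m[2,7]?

8812

m[2,7] = min over k∈[2,6] of m[2,k]+m[k+1,7]+p_{1}·p_k·p_{7}.
k=2: 0 + 7604 + 25·32·28 = 30004; k=3: 1600 + 5812 + 25·2·28 = 8812; k=4: 3350 + 53935 + 25·35·28 = 81785; k=5: 6280 + 25116 + 25·39·28 = 58696; k=6: 7274 + 0 + 25·23·28 = 23374.
Minimum: 8812 at k=3.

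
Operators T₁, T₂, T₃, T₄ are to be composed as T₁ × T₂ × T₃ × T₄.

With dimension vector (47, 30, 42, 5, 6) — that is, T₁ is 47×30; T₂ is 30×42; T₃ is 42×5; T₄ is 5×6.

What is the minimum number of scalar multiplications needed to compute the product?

Adjacent pairs: T₁T₂ = 47·30·42 = 59220; T₂T₃ = 30·42·5 = 6300; T₃T₄ = 42·5·6 = 1260.
Length 3: T₁..T₃: k=1: 0+6300+47·30·5=13350; k=2: 59220+0+47·42·5=69090 → min 13350 | T₂..T₄: k=2: 0+1260+30·42·6=8820; k=3: 6300+0+30·5·6=7200 → min 7200.
Length 4: T₁..T₄: k=1: 0+7200+47·30·6=15660; k=2: 59220+1260+47·42·6=72324; k=3: 13350+0+47·5·6=14760 → min 14760.
Optimal order: ((T₁ × (T₂ × T₃)) × T₄) with cost 14760.

14760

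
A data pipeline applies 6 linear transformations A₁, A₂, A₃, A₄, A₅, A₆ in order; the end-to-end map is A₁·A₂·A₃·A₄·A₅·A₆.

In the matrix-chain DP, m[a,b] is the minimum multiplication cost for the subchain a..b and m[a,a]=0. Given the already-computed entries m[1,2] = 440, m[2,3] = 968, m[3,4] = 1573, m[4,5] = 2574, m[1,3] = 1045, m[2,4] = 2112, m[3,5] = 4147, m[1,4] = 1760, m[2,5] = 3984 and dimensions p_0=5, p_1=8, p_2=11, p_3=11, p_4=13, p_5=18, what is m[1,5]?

m[1,5] = min over k∈[1,4] of m[1,k]+m[k+1,5]+p_{0}·p_k·p_{5}.
k=1: 0 + 3984 + 5·8·18 = 4704; k=2: 440 + 4147 + 5·11·18 = 5577; k=3: 1045 + 2574 + 5·11·18 = 4609; k=4: 1760 + 0 + 5·13·18 = 2930.
Minimum: 2930 at k=4.

2930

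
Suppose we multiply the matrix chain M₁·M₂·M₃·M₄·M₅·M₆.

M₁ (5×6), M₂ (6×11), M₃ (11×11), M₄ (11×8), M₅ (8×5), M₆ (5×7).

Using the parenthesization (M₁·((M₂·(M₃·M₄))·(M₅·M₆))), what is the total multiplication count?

2322

(M₃·M₄): 11×11 by 11×8 → 11×8, cost 11·11·8 = 968
(M₂·(M₃·M₄)): 6×11 by 11×8 → 6×8, cost 6·11·8 = 528; cumulative 1496
(M₅·M₆): 8×5 by 5×7 → 8×7, cost 8·5·7 = 280
((M₂·(M₃·M₄))·(M₅·M₆)): 6×8 by 8×7 → 6×7, cost 6·8·7 = 336; cumulative 2112
(M₁·((M₂·(M₃·M₄))·(M₅·M₆))): 5×6 by 6×7 → 5×7, cost 5·6·7 = 210; cumulative 2322
Total: 2322 scalar multiplications.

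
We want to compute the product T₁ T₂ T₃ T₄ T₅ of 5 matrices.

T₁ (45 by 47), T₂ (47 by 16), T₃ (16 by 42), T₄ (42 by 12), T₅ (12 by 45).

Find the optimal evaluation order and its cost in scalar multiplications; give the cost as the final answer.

66768

Adjacent pairs: T₁T₂ = 45·47·16 = 33840; T₂T₃ = 47·16·42 = 31584; T₃T₄ = 16·42·12 = 8064; T₄T₅ = 42·12·45 = 22680.
Length 3: T₁..T₃: k=1: 0+31584+45·47·42=120414; k=2: 33840+0+45·16·42=64080 → min 64080 | T₂..T₄: k=2: 0+8064+47·16·12=17088; k=3: 31584+0+47·42·12=55272 → min 17088 | T₃..T₅: k=3: 0+22680+16·42·45=52920; k=4: 8064+0+16·12·45=16704 → min 16704.
Length 4: T₁..T₄: k=1: 0+17088+45·47·12=42468; k=2: 33840+8064+45·16·12=50544; k=3: 64080+0+45·42·12=86760 → min 42468 | T₂..T₅: k=2: 0+16704+47·16·45=50544; k=3: 31584+22680+47·42·45=143094; k=4: 17088+0+47·12·45=42468 → min 42468.
Length 5: T₁..T₅: k=1: 0+42468+45·47·45=137643; k=2: 33840+16704+45·16·45=82944; k=3: 64080+22680+45·42·45=171810; k=4: 42468+0+45·12·45=66768 → min 66768.
Optimal parenthesization: ((T₁ (T₂ (T₃ T₄))) T₅) with cost 66768.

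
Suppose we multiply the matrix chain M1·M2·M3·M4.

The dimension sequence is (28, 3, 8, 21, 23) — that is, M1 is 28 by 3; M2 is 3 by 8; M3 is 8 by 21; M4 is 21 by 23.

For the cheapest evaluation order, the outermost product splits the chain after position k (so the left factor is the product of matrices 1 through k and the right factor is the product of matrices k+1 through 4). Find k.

Adjacent pairs: M1M2 = 28·3·8 = 672; M2M3 = 3·8·21 = 504; M3M4 = 8·21·23 = 3864.
Length 3: M1..M3: k=1: 0+504+28·3·21=2268; k=2: 672+0+28·8·21=5376 → min 2268 | M2..M4: k=2: 0+3864+3·8·23=4416; k=3: 504+0+3·21·23=1953 → min 1953.
Top-level splits: k=1: (M1..M1)·(M2..M4) → 0+1953+28·3·23 = 3885; k=2: (M1..M2)·(M3..M4) → 672+3864+28·8·23 = 9688; k=3: (M1..M3)·(M4..M4) → 2268+0+28·21·23 = 15792.
Best split is after M1, i.e. k = 1.

1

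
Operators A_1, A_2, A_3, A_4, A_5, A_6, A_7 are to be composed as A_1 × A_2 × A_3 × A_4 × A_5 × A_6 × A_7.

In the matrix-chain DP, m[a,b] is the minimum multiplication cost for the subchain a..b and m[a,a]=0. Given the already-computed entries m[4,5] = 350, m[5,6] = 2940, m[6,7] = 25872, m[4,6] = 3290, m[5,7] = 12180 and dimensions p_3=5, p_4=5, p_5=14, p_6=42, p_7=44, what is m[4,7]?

12530

m[4,7] = min over k∈[4,6] of m[4,k]+m[k+1,7]+p_{3}·p_k·p_{7}.
k=4: 0 + 12180 + 5·5·44 = 13280; k=5: 350 + 25872 + 5·14·44 = 29302; k=6: 3290 + 0 + 5·42·44 = 12530.
Minimum: 12530 at k=6.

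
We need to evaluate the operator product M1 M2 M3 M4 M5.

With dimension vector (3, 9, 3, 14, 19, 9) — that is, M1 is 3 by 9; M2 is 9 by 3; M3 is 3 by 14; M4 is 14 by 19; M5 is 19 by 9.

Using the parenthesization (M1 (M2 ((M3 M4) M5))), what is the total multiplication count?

1797

(M3 M4): 3×14 by 14×19 → 3×19, cost 3·14·19 = 798
((M3 M4) M5): 3×19 by 19×9 → 3×9, cost 3·19·9 = 513; cumulative 1311
(M2 ((M3 M4) M5)): 9×3 by 3×9 → 9×9, cost 9·3·9 = 243; cumulative 1554
(M1 (M2 ((M3 M4) M5))): 3×9 by 9×9 → 3×9, cost 3·9·9 = 243; cumulative 1797
Total: 1797 scalar multiplications.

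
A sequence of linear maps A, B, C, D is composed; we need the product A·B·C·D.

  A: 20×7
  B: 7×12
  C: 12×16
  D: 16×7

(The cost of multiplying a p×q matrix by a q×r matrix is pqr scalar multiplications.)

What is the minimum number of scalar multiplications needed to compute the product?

Adjacent pairs: AB = 20·7·12 = 1680; BC = 7·12·16 = 1344; CD = 12·16·7 = 1344.
Length 3: A..C: k=1: 0+1344+20·7·16=3584; k=2: 1680+0+20·12·16=5520 → min 3584 | B..D: k=2: 0+1344+7·12·7=1932; k=3: 1344+0+7·16·7=2128 → min 1932.
Length 4: A..D: k=1: 0+1932+20·7·7=2912; k=2: 1680+1344+20·12·7=4704; k=3: 3584+0+20·16·7=5824 → min 2912.
Optimal order: (A·(B·(C·D))) with cost 2912.

2912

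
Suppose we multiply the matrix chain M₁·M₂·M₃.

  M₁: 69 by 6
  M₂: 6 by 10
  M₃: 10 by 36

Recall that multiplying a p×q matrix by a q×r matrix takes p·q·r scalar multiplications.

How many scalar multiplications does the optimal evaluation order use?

Order (M₁·(M₂·M₃)): (M₂·M₃): 6×10 by 10×36 → 6×36, cost 6·10·36 = 2160; (M₁·(M₂·M₃)): 69×6 by 6×36 → 69×36, cost 69·6·36 = 14904; cumulative 17064. Total 17064.
Order ((M₁·M₂)·M₃): (M₁·M₂): 69×6 by 6×10 → 69×10, cost 69·6·10 = 4140; ((M₁·M₂)·M₃): 69×10 by 10×36 → 69×36, cost 69·10·36 = 24840; cumulative 28980. Total 28980.
Minimum: 17064.

17064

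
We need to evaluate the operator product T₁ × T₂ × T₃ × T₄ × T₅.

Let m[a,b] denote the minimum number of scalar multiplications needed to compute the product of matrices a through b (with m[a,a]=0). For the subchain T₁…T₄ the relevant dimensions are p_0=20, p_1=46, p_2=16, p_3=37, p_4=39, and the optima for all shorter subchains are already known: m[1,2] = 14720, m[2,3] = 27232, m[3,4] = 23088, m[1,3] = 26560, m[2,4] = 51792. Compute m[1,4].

50288

m[1,4] = min over k∈[1,3] of m[1,k]+m[k+1,4]+p_{0}·p_k·p_{4}.
k=1: 0 + 51792 + 20·46·39 = 87672; k=2: 14720 + 23088 + 20·16·39 = 50288; k=3: 26560 + 0 + 20·37·39 = 55420.
Minimum: 50288 at k=2.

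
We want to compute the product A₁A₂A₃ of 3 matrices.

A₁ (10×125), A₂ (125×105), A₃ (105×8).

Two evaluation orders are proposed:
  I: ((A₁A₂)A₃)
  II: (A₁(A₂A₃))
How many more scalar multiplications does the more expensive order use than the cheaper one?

Order I = ((A₁A₂)A₃): (A₁A₂): 10×125 by 125×105 → 10×105, cost 10·125·105 = 131250; ((A₁A₂)A₃): 10×105 by 105×8 → 10×8, cost 10·105·8 = 8400; cumulative 139650. Total 139650.
Order II = (A₁(A₂A₃)): (A₂A₃): 125×105 by 105×8 → 125×8, cost 125·105·8 = 105000; (A₁(A₂A₃)): 10×125 by 125×8 → 10×8, cost 10·125·8 = 10000; cumulative 115000. Total 115000.
Difference: |139650 − 115000| = 24650.

24650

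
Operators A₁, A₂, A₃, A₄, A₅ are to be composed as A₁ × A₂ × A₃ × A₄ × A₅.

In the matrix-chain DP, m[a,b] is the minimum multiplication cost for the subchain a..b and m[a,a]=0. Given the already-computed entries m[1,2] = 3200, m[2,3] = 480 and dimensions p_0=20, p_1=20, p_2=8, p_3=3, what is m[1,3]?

1680

m[1,3] = min over k∈[1,2] of m[1,k]+m[k+1,3]+p_{0}·p_k·p_{3}.
k=1: 0 + 480 + 20·20·3 = 1680; k=2: 3200 + 0 + 20·8·3 = 3680.
Minimum: 1680 at k=1.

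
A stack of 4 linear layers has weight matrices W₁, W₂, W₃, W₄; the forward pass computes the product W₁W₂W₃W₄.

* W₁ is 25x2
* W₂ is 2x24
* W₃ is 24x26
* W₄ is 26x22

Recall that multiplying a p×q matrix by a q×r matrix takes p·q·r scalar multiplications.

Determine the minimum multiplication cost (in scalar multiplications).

Adjacent pairs: W₁W₂ = 25·2·24 = 1200; W₂W₃ = 2·24·26 = 1248; W₃W₄ = 24·26·22 = 13728.
Length 3: W₁..W₃: k=1: 0+1248+25·2·26=2548; k=2: 1200+0+25·24·26=16800 → min 2548 | W₂..W₄: k=2: 0+13728+2·24·22=14784; k=3: 1248+0+2·26·22=2392 → min 2392.
Length 4: W₁..W₄: k=1: 0+2392+25·2·22=3492; k=2: 1200+13728+25·24·22=28128; k=3: 2548+0+25·26·22=16848 → min 3492.
Optimal order: (W₁((W₂W₃)W₄)) with cost 3492.

3492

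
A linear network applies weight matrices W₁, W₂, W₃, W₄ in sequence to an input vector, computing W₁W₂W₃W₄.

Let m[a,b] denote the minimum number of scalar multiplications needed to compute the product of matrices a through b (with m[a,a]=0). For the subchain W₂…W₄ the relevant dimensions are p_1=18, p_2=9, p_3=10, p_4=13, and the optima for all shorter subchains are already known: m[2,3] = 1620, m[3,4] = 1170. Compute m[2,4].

3276

m[2,4] = min over k∈[2,3] of m[2,k]+m[k+1,4]+p_{1}·p_k·p_{4}.
k=2: 0 + 1170 + 18·9·13 = 3276; k=3: 1620 + 0 + 18·10·13 = 3960.
Minimum: 3276 at k=2.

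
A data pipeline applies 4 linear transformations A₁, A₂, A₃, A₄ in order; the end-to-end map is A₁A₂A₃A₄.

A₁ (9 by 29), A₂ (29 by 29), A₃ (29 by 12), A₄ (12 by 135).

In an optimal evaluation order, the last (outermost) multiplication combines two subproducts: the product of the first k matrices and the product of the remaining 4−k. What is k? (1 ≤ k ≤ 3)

Adjacent pairs: A₁A₂ = 9·29·29 = 7569; A₂A₃ = 29·29·12 = 10092; A₃A₄ = 29·12·135 = 46980.
Length 3: A₁..A₃: k=1: 0+10092+9·29·12=13224; k=2: 7569+0+9·29·12=10701 → min 10701 | A₂..A₄: k=2: 0+46980+29·29·135=160515; k=3: 10092+0+29·12·135=57072 → min 57072.
Top-level splits: k=1: (A₁..A₁)·(A₂..A₄) → 0+57072+9·29·135 = 92307; k=2: (A₁..A₂)·(A₃..A₄) → 7569+46980+9·29·135 = 89784; k=3: (A₁..A₃)·(A₄..A₄) → 10701+0+9·12·135 = 25281.
Best split is after A₃, i.e. k = 3.

3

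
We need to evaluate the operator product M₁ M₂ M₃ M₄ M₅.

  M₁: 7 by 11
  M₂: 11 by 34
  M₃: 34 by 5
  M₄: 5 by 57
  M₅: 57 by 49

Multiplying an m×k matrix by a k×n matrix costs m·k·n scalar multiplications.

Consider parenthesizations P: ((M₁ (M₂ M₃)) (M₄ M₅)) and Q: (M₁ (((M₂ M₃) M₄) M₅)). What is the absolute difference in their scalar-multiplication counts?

Order P = ((M₁ (M₂ M₃)) (M₄ M₅)): (M₂ M₃): 11×34 by 34×5 → 11×5, cost 11·34·5 = 1870; (M₁ (M₂ M₃)): 7×11 by 11×5 → 7×5, cost 7·11·5 = 385; cumulative 2255; (M₄ M₅): 5×57 by 57×49 → 5×49, cost 5·57·49 = 13965; ((M₁ (M₂ M₃)) (M₄ M₅)): 7×5 by 5×49 → 7×49, cost 7·5·49 = 1715; cumulative 17935. Total 17935.
Order Q = (M₁ (((M₂ M₃) M₄) M₅)): (M₂ M₃): 11×34 by 34×5 → 11×5, cost 11·34·5 = 1870; ((M₂ M₃) M₄): 11×5 by 5×57 → 11×57, cost 11·5·57 = 3135; cumulative 5005; (((M₂ M₃) M₄) M₅): 11×57 by 57×49 → 11×49, cost 11·57·49 = 30723; cumulative 35728; (M₁ (((M₂ M₃) M₄) M₅)): 7×11 by 11×49 → 7×49, cost 7·11·49 = 3773; cumulative 39501. Total 39501.
Difference: |17935 − 39501| = 21566.

21566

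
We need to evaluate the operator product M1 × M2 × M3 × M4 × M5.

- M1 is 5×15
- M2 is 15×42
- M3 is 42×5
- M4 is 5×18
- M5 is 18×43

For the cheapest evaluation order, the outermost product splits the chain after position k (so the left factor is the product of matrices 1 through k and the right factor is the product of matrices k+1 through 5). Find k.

4

Adjacent pairs: M1M2 = 5·15·42 = 3150; M2M3 = 15·42·5 = 3150; M3M4 = 42·5·18 = 3780; M4M5 = 5·18·43 = 3870.
Length 3: M1..M3: k=1: 0+3150+5·15·5=3525; k=2: 3150+0+5·42·5=4200 → min 3525 | M2..M4: k=2: 0+3780+15·42·18=15120; k=3: 3150+0+15·5·18=4500 → min 4500 | M3..M5: k=3: 0+3870+42·5·43=12900; k=4: 3780+0+42·18·43=36288 → min 12900.
Length 4: M1..M4: k=1: 0+4500+5·15·18=5850; k=2: 3150+3780+5·42·18=10710; k=3: 3525+0+5·5·18=3975 → min 3975 | M2..M5: k=2: 0+12900+15·42·43=39990; k=3: 3150+3870+15·5·43=10245; k=4: 4500+0+15·18·43=16110 → min 10245.
Top-level splits: k=1: (M1..M1)·(M2..M5) → 0+10245+5·15·43 = 13470; k=2: (M1..M2)·(M3..M5) → 3150+12900+5·42·43 = 25080; k=3: (M1..M3)·(M4..M5) → 3525+3870+5·5·43 = 8470; k=4: (M1..M4)·(M5..M5) → 3975+0+5·18·43 = 7845.
Best split is after M4, i.e. k = 4.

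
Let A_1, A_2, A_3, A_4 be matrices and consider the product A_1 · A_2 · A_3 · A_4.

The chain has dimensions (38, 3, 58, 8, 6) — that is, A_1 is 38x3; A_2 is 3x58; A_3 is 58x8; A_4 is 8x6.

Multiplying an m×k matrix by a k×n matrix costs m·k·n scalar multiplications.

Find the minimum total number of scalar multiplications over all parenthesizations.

Adjacent pairs: A_1A_2 = 38·3·58 = 6612; A_2A_3 = 3·58·8 = 1392; A_3A_4 = 58·8·6 = 2784.
Length 3: A_1..A_3: k=1: 0+1392+38·3·8=2304; k=2: 6612+0+38·58·8=24244 → min 2304 | A_2..A_4: k=2: 0+2784+3·58·6=3828; k=3: 1392+0+3·8·6=1536 → min 1536.
Length 4: A_1..A_4: k=1: 0+1536+38·3·6=2220; k=2: 6612+2784+38·58·6=22620; k=3: 2304+0+38·8·6=4128 → min 2220.
Optimal order: (A_1 · ((A_2 · A_3) · A_4)) with cost 2220.

2220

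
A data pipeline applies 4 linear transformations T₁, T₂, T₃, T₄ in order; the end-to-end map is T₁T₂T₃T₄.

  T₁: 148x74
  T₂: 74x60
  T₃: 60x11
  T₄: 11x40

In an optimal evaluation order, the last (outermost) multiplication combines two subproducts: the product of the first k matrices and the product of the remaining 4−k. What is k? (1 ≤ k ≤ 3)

3

Adjacent pairs: T₁T₂ = 148·74·60 = 657120; T₂T₃ = 74·60·11 = 48840; T₃T₄ = 60·11·40 = 26400.
Length 3: T₁..T₃: k=1: 0+48840+148·74·11=169312; k=2: 657120+0+148·60·11=754800 → min 169312 | T₂..T₄: k=2: 0+26400+74·60·40=204000; k=3: 48840+0+74·11·40=81400 → min 81400.
Top-level splits: k=1: (T₁..T₁)·(T₂..T₄) → 0+81400+148·74·40 = 519480; k=2: (T₁..T₂)·(T₃..T₄) → 657120+26400+148·60·40 = 1038720; k=3: (T₁..T₃)·(T₄..T₄) → 169312+0+148·11·40 = 234432.
Best split is after T₃, i.e. k = 3.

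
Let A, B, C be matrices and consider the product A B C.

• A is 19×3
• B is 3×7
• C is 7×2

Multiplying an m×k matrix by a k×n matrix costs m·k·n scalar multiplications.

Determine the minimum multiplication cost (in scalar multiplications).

Order (A (B C)): (B C): 3×7 by 7×2 → 3×2, cost 3·7·2 = 42; (A (B C)): 19×3 by 3×2 → 19×2, cost 19·3·2 = 114; cumulative 156. Total 156.
Order ((A B) C): (A B): 19×3 by 3×7 → 19×7, cost 19·3·7 = 399; ((A B) C): 19×7 by 7×2 → 19×2, cost 19·7·2 = 266; cumulative 665. Total 665.
Minimum: 156.

156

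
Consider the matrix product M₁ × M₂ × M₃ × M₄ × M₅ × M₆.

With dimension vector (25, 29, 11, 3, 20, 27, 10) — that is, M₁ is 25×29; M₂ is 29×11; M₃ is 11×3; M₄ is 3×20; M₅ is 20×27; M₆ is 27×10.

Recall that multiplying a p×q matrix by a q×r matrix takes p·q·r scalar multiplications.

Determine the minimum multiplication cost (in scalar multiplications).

6312

Adjacent pairs: M₁M₂ = 25·29·11 = 7975; M₂M₃ = 29·11·3 = 957; M₃M₄ = 11·3·20 = 660; M₄M₅ = 3·20·27 = 1620; M₅M₆ = 20·27·10 = 5400.
Length 3: M₁..M₃: k=1: 0+957+25·29·3=3132; k=2: 7975+0+25·11·3=8800 → min 3132 | M₂..M₄: k=2: 0+660+29·11·20=7040; k=3: 957+0+29·3·20=2697 → min 2697 | M₃..M₅: k=3: 0+1620+11·3·27=2511; k=4: 660+0+11·20·27=6600 → min 2511 | M₄..M₆: k=4: 0+5400+3·20·10=6000; k=5: 1620+0+3·27·10=2430 → min 2430.
Length 4: M₁..M₄: k=1: 0+2697+25·29·20=17197; k=2: 7975+660+25·11·20=14135; k=3: 3132+0+25·3·20=4632 → min 4632 | M₂..M₅: k=2: 0+2511+29·11·27=11124; k=3: 957+1620+29·3·27=4926; k=4: 2697+0+29·20·27=18357 → min 4926 | M₃..M₆: k=3: 0+2430+11·3·10=2760; k=4: 660+5400+11·20·10=8260; k=5: 2511+0+11·27·10=5481 → min 2760.
Length 5: M₁..M₅: k=1: 0+4926+25·29·27=24501; k=2: 7975+2511+25·11·27=17911; k=3: 3132+1620+25·3·27=6777; k=4: 4632+0+25·20·27=18132 → min 6777 | M₂..M₆: k=2: 0+2760+29·11·10=5950; k=3: 957+2430+29·3·10=4257; k=4: 2697+5400+29·20·10=13897; k=5: 4926+0+29·27·10=12756 → min 4257.
Length 6: M₁..M₆: k=1: 0+4257+25·29·10=11507; k=2: 7975+2760+25·11·10=13485; k=3: 3132+2430+25·3·10=6312; k=4: 4632+5400+25·20·10=15032; k=5: 6777+0+25·27·10=13527 → min 6312.
Optimal order: ((M₁ × (M₂ × M₃)) × ((M₄ × M₅) × M₆)) with cost 6312.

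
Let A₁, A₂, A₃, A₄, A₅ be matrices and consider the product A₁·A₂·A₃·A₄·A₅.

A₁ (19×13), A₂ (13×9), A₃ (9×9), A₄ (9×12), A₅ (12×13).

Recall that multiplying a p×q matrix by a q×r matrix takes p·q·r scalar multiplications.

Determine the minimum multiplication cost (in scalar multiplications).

6822

Adjacent pairs: A₁A₂ = 19·13·9 = 2223; A₂A₃ = 13·9·9 = 1053; A₃A₄ = 9·9·12 = 972; A₄A₅ = 9·12·13 = 1404.
Length 3: A₁..A₃: k=1: 0+1053+19·13·9=3276; k=2: 2223+0+19·9·9=3762 → min 3276 | A₂..A₄: k=2: 0+972+13·9·12=2376; k=3: 1053+0+13·9·12=2457 → min 2376 | A₃..A₅: k=3: 0+1404+9·9·13=2457; k=4: 972+0+9·12·13=2376 → min 2376.
Length 4: A₁..A₄: k=1: 0+2376+19·13·12=5340; k=2: 2223+972+19·9·12=5247; k=3: 3276+0+19·9·12=5328 → min 5247 | A₂..A₅: k=2: 0+2376+13·9·13=3897; k=3: 1053+1404+13·9·13=3978; k=4: 2376+0+13·12·13=4404 → min 3897.
Length 5: A₁..A₅: k=1: 0+3897+19·13·13=7108; k=2: 2223+2376+19·9·13=6822; k=3: 3276+1404+19·9·13=6903; k=4: 5247+0+19·12·13=8211 → min 6822.
Optimal order: ((A₁·A₂)·((A₃·A₄)·A₅)) with cost 6822.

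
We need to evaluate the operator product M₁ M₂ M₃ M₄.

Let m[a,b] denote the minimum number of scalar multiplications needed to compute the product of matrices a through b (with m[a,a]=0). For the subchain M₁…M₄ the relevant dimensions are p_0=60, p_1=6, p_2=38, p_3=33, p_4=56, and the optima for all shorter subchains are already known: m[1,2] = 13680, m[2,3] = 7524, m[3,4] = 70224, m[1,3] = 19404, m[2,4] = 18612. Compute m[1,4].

38772

m[1,4] = min over k∈[1,3] of m[1,k]+m[k+1,4]+p_{0}·p_k·p_{4}.
k=1: 0 + 18612 + 60·6·56 = 38772; k=2: 13680 + 70224 + 60·38·56 = 211584; k=3: 19404 + 0 + 60·33·56 = 130284.
Minimum: 38772 at k=1.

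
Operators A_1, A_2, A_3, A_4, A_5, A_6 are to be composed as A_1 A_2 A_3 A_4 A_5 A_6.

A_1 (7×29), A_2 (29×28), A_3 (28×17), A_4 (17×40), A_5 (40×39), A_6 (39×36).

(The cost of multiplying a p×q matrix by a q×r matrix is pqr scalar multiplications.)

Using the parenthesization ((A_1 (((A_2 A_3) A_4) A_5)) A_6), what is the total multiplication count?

(A_2 A_3): 29×28 by 28×17 → 29×17, cost 29·28·17 = 13804
((A_2 A_3) A_4): 29×17 by 17×40 → 29×40, cost 29·17·40 = 19720; cumulative 33524
(((A_2 A_3) A_4) A_5): 29×40 by 40×39 → 29×39, cost 29·40·39 = 45240; cumulative 78764
(A_1 (((A_2 A_3) A_4) A_5)): 7×29 by 29×39 → 7×39, cost 7·29·39 = 7917; cumulative 86681
((A_1 (((A_2 A_3) A_4) A_5)) A_6): 7×39 by 39×36 → 7×36, cost 7·39·36 = 9828; cumulative 96509
Total: 96509 scalar multiplications.

96509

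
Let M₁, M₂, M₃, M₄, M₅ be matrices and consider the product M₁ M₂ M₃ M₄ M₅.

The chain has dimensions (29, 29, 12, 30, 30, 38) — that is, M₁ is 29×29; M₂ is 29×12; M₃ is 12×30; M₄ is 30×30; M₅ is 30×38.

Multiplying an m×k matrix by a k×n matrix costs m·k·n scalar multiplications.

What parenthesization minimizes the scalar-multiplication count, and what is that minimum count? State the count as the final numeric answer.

47796

Adjacent pairs: M₁M₂ = 29·29·12 = 10092; M₂M₃ = 29·12·30 = 10440; M₃M₄ = 12·30·30 = 10800; M₄M₅ = 30·30·38 = 34200.
Length 3: M₁..M₃: k=1: 0+10440+29·29·30=35670; k=2: 10092+0+29·12·30=20532 → min 20532 | M₂..M₄: k=2: 0+10800+29·12·30=21240; k=3: 10440+0+29·30·30=36540 → min 21240 | M₃..M₅: k=3: 0+34200+12·30·38=47880; k=4: 10800+0+12·30·38=24480 → min 24480.
Length 4: M₁..M₄: k=1: 0+21240+29·29·30=46470; k=2: 10092+10800+29·12·30=31332; k=3: 20532+0+29·30·30=46632 → min 31332 | M₂..M₅: k=2: 0+24480+29·12·38=37704; k=3: 10440+34200+29·30·38=77700; k=4: 21240+0+29·30·38=54300 → min 37704.
Length 5: M₁..M₅: k=1: 0+37704+29·29·38=69662; k=2: 10092+24480+29·12·38=47796; k=3: 20532+34200+29·30·38=87792; k=4: 31332+0+29·30·38=64392 → min 47796.
Optimal parenthesization: ((M₁ M₂) ((M₃ M₄) M₅)) with cost 47796.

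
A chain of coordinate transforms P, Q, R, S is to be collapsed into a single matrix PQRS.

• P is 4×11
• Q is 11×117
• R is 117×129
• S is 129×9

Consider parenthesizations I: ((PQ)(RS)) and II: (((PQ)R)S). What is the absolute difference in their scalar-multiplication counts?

75033

Order I = ((PQ)(RS)): (PQ): 4×11 by 11×117 → 4×117, cost 4·11·117 = 5148; (RS): 117×129 by 129×9 → 117×9, cost 117·129·9 = 135837; ((PQ)(RS)): 4×117 by 117×9 → 4×9, cost 4·117·9 = 4212; cumulative 145197. Total 145197.
Order II = (((PQ)R)S): (PQ): 4×11 by 11×117 → 4×117, cost 4·11·117 = 5148; ((PQ)R): 4×117 by 117×129 → 4×129, cost 4·117·129 = 60372; cumulative 65520; (((PQ)R)S): 4×129 by 129×9 → 4×9, cost 4·129·9 = 4644; cumulative 70164. Total 70164.
Difference: |145197 − 70164| = 75033.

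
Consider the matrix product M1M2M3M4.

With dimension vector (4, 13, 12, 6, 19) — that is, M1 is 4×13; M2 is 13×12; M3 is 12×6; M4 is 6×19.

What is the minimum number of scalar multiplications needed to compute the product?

1368

Adjacent pairs: M1M2 = 4·13·12 = 624; M2M3 = 13·12·6 = 936; M3M4 = 12·6·19 = 1368.
Length 3: M1..M3: k=1: 0+936+4·13·6=1248; k=2: 624+0+4·12·6=912 → min 912 | M2..M4: k=2: 0+1368+13·12·19=4332; k=3: 936+0+13·6·19=2418 → min 2418.
Length 4: M1..M4: k=1: 0+2418+4·13·19=3406; k=2: 624+1368+4·12·19=2904; k=3: 912+0+4·6·19=1368 → min 1368.
Optimal order: (((M1M2)M3)M4) with cost 1368.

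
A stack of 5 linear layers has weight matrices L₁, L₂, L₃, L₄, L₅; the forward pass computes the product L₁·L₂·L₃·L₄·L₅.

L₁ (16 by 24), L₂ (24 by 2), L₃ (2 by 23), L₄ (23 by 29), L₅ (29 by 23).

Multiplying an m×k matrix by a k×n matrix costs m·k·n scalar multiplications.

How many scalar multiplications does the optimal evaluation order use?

4172

Adjacent pairs: L₁L₂ = 16·24·2 = 768; L₂L₃ = 24·2·23 = 1104; L₃L₄ = 2·23·29 = 1334; L₄L₅ = 23·29·23 = 15341.
Length 3: L₁..L₃: k=1: 0+1104+16·24·23=9936; k=2: 768+0+16·2·23=1504 → min 1504 | L₂..L₄: k=2: 0+1334+24·2·29=2726; k=3: 1104+0+24·23·29=17112 → min 2726 | L₃..L₅: k=3: 0+15341+2·23·23=16399; k=4: 1334+0+2·29·23=2668 → min 2668.
Length 4: L₁..L₄: k=1: 0+2726+16·24·29=13862; k=2: 768+1334+16·2·29=3030; k=3: 1504+0+16·23·29=12176 → min 3030 | L₂..L₅: k=2: 0+2668+24·2·23=3772; k=3: 1104+15341+24·23·23=29141; k=4: 2726+0+24·29·23=18734 → min 3772.
Length 5: L₁..L₅: k=1: 0+3772+16·24·23=12604; k=2: 768+2668+16·2·23=4172; k=3: 1504+15341+16·23·23=25309; k=4: 3030+0+16·29·23=13702 → min 4172.
Optimal order: ((L₁·L₂)·((L₃·L₄)·L₅)) with cost 4172.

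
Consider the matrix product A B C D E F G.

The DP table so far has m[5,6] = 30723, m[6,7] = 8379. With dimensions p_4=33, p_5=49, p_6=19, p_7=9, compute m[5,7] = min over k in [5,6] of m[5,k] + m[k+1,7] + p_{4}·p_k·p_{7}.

22932

m[5,7] = min over k∈[5,6] of m[5,k]+m[k+1,7]+p_{4}·p_k·p_{7}.
k=5: 0 + 8379 + 33·49·9 = 22932; k=6: 30723 + 0 + 33·19·9 = 36366.
Minimum: 22932 at k=5.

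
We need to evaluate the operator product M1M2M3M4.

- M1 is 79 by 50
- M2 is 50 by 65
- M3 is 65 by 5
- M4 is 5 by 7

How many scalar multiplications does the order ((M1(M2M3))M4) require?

(M2M3): 50×65 by 65×5 → 50×5, cost 50·65·5 = 16250
(M1(M2M3)): 79×50 by 50×5 → 79×5, cost 79·50·5 = 19750; cumulative 36000
((M1(M2M3))M4): 79×5 by 5×7 → 79×7, cost 79·5·7 = 2765; cumulative 38765
Total: 38765 scalar multiplications.

38765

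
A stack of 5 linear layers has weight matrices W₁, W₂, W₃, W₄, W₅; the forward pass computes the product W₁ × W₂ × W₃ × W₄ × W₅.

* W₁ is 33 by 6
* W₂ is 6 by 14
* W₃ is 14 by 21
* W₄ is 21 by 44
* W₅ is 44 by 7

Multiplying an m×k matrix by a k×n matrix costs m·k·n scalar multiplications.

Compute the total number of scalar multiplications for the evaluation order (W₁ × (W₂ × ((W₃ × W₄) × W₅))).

19222

(W₃ × W₄): 14×21 by 21×44 → 14×44, cost 14·21·44 = 12936
((W₃ × W₄) × W₅): 14×44 by 44×7 → 14×7, cost 14·44·7 = 4312; cumulative 17248
(W₂ × ((W₃ × W₄) × W₅)): 6×14 by 14×7 → 6×7, cost 6·14·7 = 588; cumulative 17836
(W₁ × (W₂ × ((W₃ × W₄) × W₅))): 33×6 by 6×7 → 33×7, cost 33·6·7 = 1386; cumulative 19222
Total: 19222 scalar multiplications.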